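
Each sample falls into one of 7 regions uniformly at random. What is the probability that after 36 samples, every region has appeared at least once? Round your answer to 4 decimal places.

0.9729

By inclusion–exclusion over which regions are missing,
P(all seen) = Σ_{j=0}^{7} (-1)^j C(7,j)((7-j)/7)^36
= 1.00000 - 0.02723 + 0.00012 - 0.00000 + 0.00000 - 0.00000 + 0.00000 - 0.00000
= 0.97289.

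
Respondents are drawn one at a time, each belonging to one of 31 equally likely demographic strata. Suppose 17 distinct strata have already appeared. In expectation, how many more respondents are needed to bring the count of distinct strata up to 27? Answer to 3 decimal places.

36.215

With k distinct strata already seen, the next new one takes an expected 31/(31-k) respondents.
Sum over k = 17,...,26: E = 31/14 + 31/13 + 31/12 + ... + 31/6 + 31/5 = 36.2151.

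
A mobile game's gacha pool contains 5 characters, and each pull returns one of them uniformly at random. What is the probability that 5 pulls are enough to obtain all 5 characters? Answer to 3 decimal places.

By inclusion–exclusion over which characters are missing,
P(all seen) = Σ_{j=0}^{5} (-1)^j C(5,j)((5-j)/5)^5
= 1.0000 - 1.6384 + 0.7776 - 0.1024 + 0.0016 - 0.0000
= 0.0384.

0.038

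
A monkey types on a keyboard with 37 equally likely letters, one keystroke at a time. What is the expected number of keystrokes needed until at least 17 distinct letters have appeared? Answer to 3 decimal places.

With k distinct letters already seen, the next new one arrives after an expected 37/(37-k) keystrokes.
Sum over k = 0,...,16: E = 37/37 + 37/36 + 37/35 + ... + 37/22 + 37/21 = 22.3423.

22.342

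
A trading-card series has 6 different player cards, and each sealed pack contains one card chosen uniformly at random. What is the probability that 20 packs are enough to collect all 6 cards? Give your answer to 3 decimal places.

By inclusion–exclusion over which cards are missing,
P(all seen) = Σ_{j=0}^{6} (-1)^j C(6,j)((6-j)/6)^20
= 1.0000 - 0.1565 + 0.0045 - 0.0000 + 0.0000 - 0.0000 + 0.0000
= 0.8480.

0.848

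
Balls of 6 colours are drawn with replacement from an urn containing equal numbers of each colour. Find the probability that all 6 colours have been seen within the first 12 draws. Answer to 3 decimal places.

Let A_i be the event that colour i is missing after 12 draws. By inclusion–exclusion on the A_i,
P(all seen) = Σ_{j=0}^{6} (-1)^j C(6,j)((6-j)/6)^12
= 1.0000 - 0.6729 + 0.1156 - 0.0049 + 0.0000 - 0.0000 + 0.0000
= 0.4378.

0.438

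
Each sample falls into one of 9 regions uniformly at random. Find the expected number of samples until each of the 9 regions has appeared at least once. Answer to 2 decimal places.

The wait to go from k to k+1 distinct regions is geometric with mean 9/(9-k).
E[T] = 9/9 + 9/8 + 9/7 + ... + 9/2 + 9/1 = 9·H_{9}.
H_{9} = 2.829, so E[T] = 25.461.

25.46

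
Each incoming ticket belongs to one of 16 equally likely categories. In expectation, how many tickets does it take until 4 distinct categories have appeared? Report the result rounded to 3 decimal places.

With k distinct categories already seen, the next new one arrives after an expected 16/(16-k) tickets.
Sum over k = 0,...,3: E = 16/16 + 16/15 + 16/14 + 16/13 = 4.4403.

4.440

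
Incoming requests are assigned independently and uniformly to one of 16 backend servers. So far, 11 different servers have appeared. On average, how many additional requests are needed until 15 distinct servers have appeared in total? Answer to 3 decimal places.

20.533

The wait to go from k to k+1 distinct servers is geometric with mean 16/(16-k).
Sum over k = 11,...,14: E = 16/5 + 16/4 + 16/3 + 16/2 = 20.5333.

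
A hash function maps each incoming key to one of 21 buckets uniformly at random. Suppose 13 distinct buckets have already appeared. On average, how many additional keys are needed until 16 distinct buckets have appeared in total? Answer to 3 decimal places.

The wait to go from k to k+1 distinct buckets is geometric with mean 21/(21-k).
Sum over k = 13,...,15: E = 21/8 + 21/7 + 21/6 = 9.1250.

9.125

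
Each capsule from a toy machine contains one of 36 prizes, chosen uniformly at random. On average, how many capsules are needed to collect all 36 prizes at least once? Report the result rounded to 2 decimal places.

150.28

Split into phases: going from k distinct to k+1 distinct takes on average 36/(36-k) capsules.
E[T] = 36/36 + 36/35 + 36/34 + ... + 36/2 + 36/1 = 36·H_{36}.
H_{36} = 4.175, so E[T] = 150.284.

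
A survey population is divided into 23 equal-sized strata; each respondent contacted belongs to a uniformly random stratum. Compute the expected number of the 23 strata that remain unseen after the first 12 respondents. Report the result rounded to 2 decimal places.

For each stratum, P(unseen after 12) = (22/23)^12 = 0.587.
By linearity of expectation, E[unseen] = 23·(22/23)^12 = 13.492.

13.49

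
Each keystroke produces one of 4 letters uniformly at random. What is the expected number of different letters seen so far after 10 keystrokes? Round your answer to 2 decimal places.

For each letter, P(seen in 10 keystrokes) = 1 - (3/4)^10 = 0.944.
By linearity of expectation, E[distinct seen] = 4·(1 - (3/4)^10) = 3.775.

3.77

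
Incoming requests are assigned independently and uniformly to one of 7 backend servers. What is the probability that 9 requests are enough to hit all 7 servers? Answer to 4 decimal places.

0.0577

Let A_i be the event that server i is missing after 9 requests. By inclusion–exclusion on the A_i,
P(all seen) = Σ_{j=0}^{7} (-1)^j C(7,j)((7-j)/7)^9
= 1.00000 - 1.74814 + 1.01641 - 0.22737 + 0.01707 - 0.00027 + 0.00000 - 0.00000
= 0.05770.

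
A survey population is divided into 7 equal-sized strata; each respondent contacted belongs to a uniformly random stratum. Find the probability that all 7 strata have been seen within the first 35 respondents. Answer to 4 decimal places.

Let A_i be the event that stratum i is missing after 35 respondents. By inclusion–exclusion on the A_i,
P(all seen) = Σ_{j=0}^{7} (-1)^j C(7,j)((7-j)/7)^35
= 1.00000 - 0.03177 + 0.00016 - 0.00000 + 0.00000 - 0.00000 + 0.00000 - 0.00000
= 0.96840.

0.9684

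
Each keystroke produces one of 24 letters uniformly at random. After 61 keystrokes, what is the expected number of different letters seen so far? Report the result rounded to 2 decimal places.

For each letter, P(seen in 61 keystrokes) = 1 - (23/24)^61 = 0.925.
By linearity of expectation, E[distinct seen] = 24·(1 - (23/24)^61) = 22.211.

22.21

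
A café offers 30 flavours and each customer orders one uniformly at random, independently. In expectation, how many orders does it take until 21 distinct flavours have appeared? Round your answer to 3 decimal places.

34.981

Going from k to k+1 distinct takes a geometric number of orders with mean 30/(30-k).
Sum over k = 0,...,20: E = 30/30 + 30/29 + 30/28 + ... + 30/11 + 30/10 = 34.9806.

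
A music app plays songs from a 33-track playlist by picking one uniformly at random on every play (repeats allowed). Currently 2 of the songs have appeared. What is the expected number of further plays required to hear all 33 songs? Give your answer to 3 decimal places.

From k distinct to k+1 distinct takes on average 33/(33-k) plays.
Sum over k = 2,...,32: E = 33/31 + 33/30 + 33/29 + ... + 33/2 + 33/1 = 132.8991.

132.899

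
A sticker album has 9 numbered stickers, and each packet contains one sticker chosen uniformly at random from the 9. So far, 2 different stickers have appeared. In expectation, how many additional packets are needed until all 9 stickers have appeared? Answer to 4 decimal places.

23.3357

The wait to go from k to k+1 distinct stickers is geometric with mean 9/(9-k).
Sum over k = 2,...,8: E = 9/7 + 9/6 + 9/5 + ... + 9/2 + 9/1 = 23.33571.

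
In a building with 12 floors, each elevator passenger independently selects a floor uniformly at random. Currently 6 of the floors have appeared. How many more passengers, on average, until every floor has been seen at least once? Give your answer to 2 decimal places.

29.40

From k distinct to k+1 distinct takes on average 12/(12-k) passengers.
Sum over k = 6,...,11: E = 12/6 + 12/5 + 12/4 + 12/3 + 12/2 + 12/1 = 29.400.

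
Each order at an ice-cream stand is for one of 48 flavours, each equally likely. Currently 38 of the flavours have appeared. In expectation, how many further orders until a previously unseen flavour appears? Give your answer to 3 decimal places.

The number of orders until the next new flavour is geometric with success probability 10/48, so its mean is 48/10.
E = 48/10 = 4.8000.

4.800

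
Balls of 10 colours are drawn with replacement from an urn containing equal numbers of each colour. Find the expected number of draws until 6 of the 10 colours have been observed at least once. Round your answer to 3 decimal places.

With k distinct colours already seen, the next new one arrives after an expected 10/(10-k) draws.
Sum over k = 0,...,5: E = 10/10 + 10/9 + 10/8 + 10/7 + 10/6 + 10/5 = 8.4563.

8.456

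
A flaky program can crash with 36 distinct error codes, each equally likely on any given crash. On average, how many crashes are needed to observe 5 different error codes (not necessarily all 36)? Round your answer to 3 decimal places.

With k distinct error codes already seen, the next new one arrives after an expected 36/(36-k) crashes.
Sum over k = 0,...,4: E = 36/36 + 36/35 + 36/34 + 36/33 + 36/32 = 5.3033.

5.303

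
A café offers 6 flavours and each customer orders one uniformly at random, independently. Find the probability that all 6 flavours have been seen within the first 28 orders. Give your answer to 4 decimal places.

0.9638

Let A_i be the event that flavour i is missing after 28 orders. By inclusion–exclusion on the A_i,
P(all seen) = Σ_{j=0}^{6} (-1)^j C(6,j)((6-j)/6)^28
= 1.00000 - 0.03640 + 0.00018 - 0.00000 + 0.00000 - 0.00000 + 0.00000
= 0.96378.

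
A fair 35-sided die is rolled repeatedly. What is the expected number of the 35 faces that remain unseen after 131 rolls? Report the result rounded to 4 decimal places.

0.7850

For each face, P(unseen after 131) = (34/35)^131 = 0.02243.
By linearity of expectation, E[unseen] = 35·(34/35)^131 = 0.78504.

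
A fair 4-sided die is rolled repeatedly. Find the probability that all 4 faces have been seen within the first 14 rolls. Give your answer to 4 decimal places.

Let A_i be the event that face i is missing after 14 rolls. By inclusion–exclusion on the A_i,
P(all seen) = Σ_{j=0}^{4} (-1)^j C(4,j)((4-j)/4)^14
= 1.00000 - 0.07127 + 0.00037 - 0.00000 + 0.00000
= 0.92909.

0.9291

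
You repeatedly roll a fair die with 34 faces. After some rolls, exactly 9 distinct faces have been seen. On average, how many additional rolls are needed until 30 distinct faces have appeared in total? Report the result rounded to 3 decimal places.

58.909

From k distinct to k+1 distinct takes on average 34/(34-k) rolls.
Sum over k = 9,...,29: E = 34/25 + 34/24 + 34/23 + ... + 34/6 + 34/5 = 58.9092.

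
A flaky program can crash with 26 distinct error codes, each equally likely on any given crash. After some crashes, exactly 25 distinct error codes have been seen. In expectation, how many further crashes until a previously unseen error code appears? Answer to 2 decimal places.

The number of crashes until the next new error code is geometric with success probability 1/26, so its mean is 26/1.
E = 26/1 = 26.000.

26.00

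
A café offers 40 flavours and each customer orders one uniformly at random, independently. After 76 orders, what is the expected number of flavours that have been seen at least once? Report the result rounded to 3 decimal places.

For each flavour, P(seen in 76 orders) = 1 - (39/40)^76 = 0.8540.
By linearity of expectation, E[distinct seen] = 40·(1 - (39/40)^76) = 34.1600.

34.160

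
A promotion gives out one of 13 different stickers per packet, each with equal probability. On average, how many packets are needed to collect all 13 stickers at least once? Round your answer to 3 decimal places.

41.342

The wait to go from k to k+1 distinct stickers is geometric with mean 13/(13-k).
E[T] = 13/13 + 13/12 + 13/11 + ... + 13/2 + 13/1 = 13·H_{13}.
H_{13} = 3.1801, so E[T] = 41.3417.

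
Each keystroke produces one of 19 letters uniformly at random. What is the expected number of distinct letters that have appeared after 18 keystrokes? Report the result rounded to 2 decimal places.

For each letter, P(seen in 18 keystrokes) = 1 - (18/19)^18 = 0.622.
By linearity of expectation, E[distinct seen] = 19·(1 - (18/19)^18) = 11.821.

11.82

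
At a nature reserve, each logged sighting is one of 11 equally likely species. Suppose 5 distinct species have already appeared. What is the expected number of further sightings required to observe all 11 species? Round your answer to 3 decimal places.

The wait to go from k to k+1 distinct species is geometric with mean 11/(11-k).
Sum over k = 5,...,10: E = 11/6 + 11/5 + 11/4 + 11/3 + 11/2 + 11/1 = 26.9500.

26.950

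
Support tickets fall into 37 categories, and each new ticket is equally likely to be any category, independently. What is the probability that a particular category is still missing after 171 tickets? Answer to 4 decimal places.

0.0092

On each ticket the fixed category fails to appear with probability 36/37.
P(still missing after 171) = (36/37)^171 = 0.00923.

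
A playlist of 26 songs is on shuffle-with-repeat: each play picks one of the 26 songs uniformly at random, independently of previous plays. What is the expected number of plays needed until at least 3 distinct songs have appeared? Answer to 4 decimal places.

3.1233

With k distinct songs already seen, the next new one arrives after an expected 26/(26-k) plays.
Sum over k = 0,...,2: E = 26/26 + 26/25 + 26/24 = 3.12333.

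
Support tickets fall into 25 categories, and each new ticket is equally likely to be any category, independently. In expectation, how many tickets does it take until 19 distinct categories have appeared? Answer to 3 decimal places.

34.149

Going from k to k+1 distinct takes a geometric number of tickets with mean 25/(25-k).
Sum over k = 0,...,18: E = 25/25 + 25/24 + 25/23 + ... + 25/8 + 25/7 = 34.1490.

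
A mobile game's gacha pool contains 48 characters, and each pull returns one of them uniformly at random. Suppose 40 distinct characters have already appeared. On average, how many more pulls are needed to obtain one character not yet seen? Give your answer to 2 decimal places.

6.00

Each pull yields a new character with probability (48-40)/48 = 8/48, so the wait is geometric with mean 48/8.
E = 48/8 = 6.000.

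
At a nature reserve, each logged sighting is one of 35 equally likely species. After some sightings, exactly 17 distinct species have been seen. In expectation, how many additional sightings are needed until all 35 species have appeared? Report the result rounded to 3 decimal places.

122.329

From k distinct to k+1 distinct takes on average 35/(35-k) sightings.
Sum over k = 17,...,34: E = 35/18 + 35/17 + 35/16 + ... + 35/2 + 35/1 = 122.3288.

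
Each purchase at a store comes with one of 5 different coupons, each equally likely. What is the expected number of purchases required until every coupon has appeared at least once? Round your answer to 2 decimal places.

The wait to go from k to k+1 distinct coupons is geometric with mean 5/(5-k).
E[T] = 5/5 + 5/4 + 5/3 + 5/2 + 5/1 = 5·H_{5}.
H_{5} = 2.283, so E[T] = 11.417.

11.42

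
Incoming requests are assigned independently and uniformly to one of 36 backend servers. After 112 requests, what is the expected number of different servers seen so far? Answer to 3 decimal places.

For each server, P(seen in 112 requests) = 1 - (35/36)^112 = 0.9574.
By linearity of expectation, E[distinct seen] = 36·(1 - (35/36)^112) = 34.4652.

34.465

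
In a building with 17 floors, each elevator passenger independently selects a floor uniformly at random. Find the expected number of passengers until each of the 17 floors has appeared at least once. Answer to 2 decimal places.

The wait to go from k to k+1 distinct floors is geometric with mean 17/(17-k).
E[T] = 17/17 + 17/16 + 17/15 + ... + 17/2 + 17/1 = 17·H_{17}.
H_{17} = 3.440, so E[T] = 58.472.

58.47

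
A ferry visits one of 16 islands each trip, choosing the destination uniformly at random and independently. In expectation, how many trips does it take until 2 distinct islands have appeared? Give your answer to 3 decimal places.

2.067

With k distinct islands already seen, the next new one arrives after an expected 16/(16-k) trips.
Sum over k = 0,...,1: E = 16/16 + 16/15 = 2.0667.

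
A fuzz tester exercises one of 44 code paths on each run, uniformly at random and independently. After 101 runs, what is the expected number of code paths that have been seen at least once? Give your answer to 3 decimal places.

39.684

For each code path, P(seen in 101 runs) = 1 - (43/44)^101 = 0.9019.
By linearity of expectation, E[distinct seen] = 44·(1 - (43/44)^101) = 39.6843.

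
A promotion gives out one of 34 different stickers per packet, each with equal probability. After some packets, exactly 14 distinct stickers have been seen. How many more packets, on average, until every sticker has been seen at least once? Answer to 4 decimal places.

The wait to go from k to k+1 distinct stickers is geometric with mean 34/(34-k).
Sum over k = 14,...,33: E = 34/20 + 34/19 + 34/18 + ... + 34/2 + 34/1 = 122.32315.

122.3231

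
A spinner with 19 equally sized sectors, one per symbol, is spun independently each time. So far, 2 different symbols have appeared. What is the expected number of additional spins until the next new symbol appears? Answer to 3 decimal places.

1.118

Each spin yields a new symbol with probability (19-2)/19 = 17/19, so the wait is geometric with mean 19/17.
E = 19/17 = 1.1176.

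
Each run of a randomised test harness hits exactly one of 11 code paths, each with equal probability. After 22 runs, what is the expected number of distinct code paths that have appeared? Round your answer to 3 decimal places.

For each code path, P(seen in 22 runs) = 1 - (10/11)^22 = 0.8772.
By linearity of expectation, E[distinct seen] = 11·(1 - (10/11)^22) = 9.6487.

9.649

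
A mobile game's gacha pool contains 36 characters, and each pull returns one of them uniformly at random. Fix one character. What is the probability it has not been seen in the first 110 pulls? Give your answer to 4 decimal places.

0.0451

On each pull the fixed character fails to appear with probability 35/36.
P(still missing after 110) = (35/36)^110 = 0.04510.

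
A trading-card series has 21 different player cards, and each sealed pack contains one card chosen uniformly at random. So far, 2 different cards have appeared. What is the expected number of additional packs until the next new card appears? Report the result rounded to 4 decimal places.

1.1053

Each pack yields a new card with probability (21-2)/21 = 19/21, so the wait is geometric with mean 21/19.
E = 21/19 = 1.10526.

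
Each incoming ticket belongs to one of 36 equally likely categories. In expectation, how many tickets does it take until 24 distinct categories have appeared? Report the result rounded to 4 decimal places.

38.5685

With k distinct categories already seen, the next new one arrives after an expected 36/(36-k) tickets.
Sum over k = 0,...,23: E = 36/36 + 36/35 + 36/34 + ... + 36/14 + 36/13 = 38.56855.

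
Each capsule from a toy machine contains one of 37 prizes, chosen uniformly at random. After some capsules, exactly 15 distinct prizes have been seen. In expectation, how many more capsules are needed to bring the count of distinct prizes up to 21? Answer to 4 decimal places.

With k distinct prizes already seen, the next new one takes an expected 37/(37-k) capsules.
Sum over k = 15,...,20: E = 37/22 + 37/21 + 37/20 + 37/19 + 37/18 + 37/17 = 11.47312.

11.4731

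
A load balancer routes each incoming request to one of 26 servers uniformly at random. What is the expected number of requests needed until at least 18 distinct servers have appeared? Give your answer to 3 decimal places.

With k distinct servers already seen, the next new one arrives after an expected 26/(26-k) requests.
Sum over k = 0,...,17: E = 26/26 + 26/25 + 26/24 + ... + 26/10 + 26/9 = 29.5506.

29.551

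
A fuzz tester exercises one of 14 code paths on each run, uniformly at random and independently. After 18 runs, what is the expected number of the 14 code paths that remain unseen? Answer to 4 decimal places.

For each code path, P(unseen after 18) = (13/14)^18 = 0.26344.
By linearity of expectation, E[unseen] = 14·(13/14)^18 = 3.68811.

3.6881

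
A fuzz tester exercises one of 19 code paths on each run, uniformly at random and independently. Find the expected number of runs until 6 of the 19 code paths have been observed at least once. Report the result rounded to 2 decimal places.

Going from k to k+1 distinct takes a geometric number of runs with mean 19/(19-k).
Sum over k = 0,...,5: E = 19/19 + 19/18 + 19/17 + 19/16 + 19/15 + 19/14 = 6.985.

6.98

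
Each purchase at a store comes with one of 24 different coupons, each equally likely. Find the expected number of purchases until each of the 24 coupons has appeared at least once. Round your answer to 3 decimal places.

The wait to go from k to k+1 distinct coupons is geometric with mean 24/(24-k).
E[T] = 24/24 + 24/23 + 24/22 + ... + 24/2 + 24/1 = 24·H_{24}.
H_{24} = 3.7760, so E[T] = 90.6230.

90.623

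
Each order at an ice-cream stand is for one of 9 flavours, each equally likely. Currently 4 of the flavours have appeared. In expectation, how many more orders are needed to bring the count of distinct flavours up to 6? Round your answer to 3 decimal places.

The wait to go from k to k+1 distinct flavours is geometric with mean 9/(9-k).
Sum over k = 4,...,5: E = 9/5 + 9/4 = 4.0500.

4.050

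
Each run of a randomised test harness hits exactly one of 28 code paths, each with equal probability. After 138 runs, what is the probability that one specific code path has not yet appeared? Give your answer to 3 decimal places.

Each run misses the fixed code path with probability (28-1)/28 = 27/28, independently.
P(still missing after 138) = (27/28)^138 = 0.0066.

0.007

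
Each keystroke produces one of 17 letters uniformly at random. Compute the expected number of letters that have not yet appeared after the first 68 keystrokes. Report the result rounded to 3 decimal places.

For each letter, P(unseen after 68) = (16/17)^68 = 0.0162.
By linearity of expectation, E[unseen] = 17·(16/17)^68 = 0.2755.

0.275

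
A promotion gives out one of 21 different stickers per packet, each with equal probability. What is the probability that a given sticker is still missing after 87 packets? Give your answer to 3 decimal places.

0.014

Each packet misses the fixed sticker with probability (21-1)/21 = 20/21, independently.
P(still missing after 87) = (20/21)^87 = 0.0143.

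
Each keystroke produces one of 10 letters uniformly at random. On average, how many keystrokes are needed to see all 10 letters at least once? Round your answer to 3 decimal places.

After k distinct letters have appeared, the next keystroke gives a new one with probability (10-k)/10, so the expected wait for the (k+1)-th is 10/(10-k).
E[T] = 10/10 + 10/9 + 10/8 + ... + 10/2 + 10/1 = 10·H_{10}.
H_{10} = 2.9290, so E[T] = 29.2897.

29.290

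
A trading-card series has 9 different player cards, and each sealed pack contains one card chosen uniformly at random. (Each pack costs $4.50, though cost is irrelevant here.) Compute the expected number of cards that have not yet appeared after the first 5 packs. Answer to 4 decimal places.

4.9944

For each card, P(unseen after 5) = (8/9)^5 = 0.55493.
By linearity of expectation, E[unseen] = 9·(8/9)^5 = 4.99436.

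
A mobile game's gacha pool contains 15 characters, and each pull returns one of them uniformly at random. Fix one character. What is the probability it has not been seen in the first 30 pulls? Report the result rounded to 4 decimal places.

0.1262

Each pull misses the fixed character with probability (15-1)/15 = 14/15, independently.
P(still missing after 30) = (14/15)^30 = 0.12621.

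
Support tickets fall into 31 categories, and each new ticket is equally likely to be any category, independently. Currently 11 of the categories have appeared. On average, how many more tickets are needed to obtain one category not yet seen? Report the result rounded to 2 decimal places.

1.55

The number of tickets until the next new category is geometric with success probability 20/31, so its mean is 31/20.
E = 31/20 = 1.550.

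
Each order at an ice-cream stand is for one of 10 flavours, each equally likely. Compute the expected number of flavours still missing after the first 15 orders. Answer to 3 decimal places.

For each flavour, P(unseen after 15) = (9/10)^15 = 0.2059.
By linearity of expectation, E[unseen] = 10·(9/10)^15 = 2.0589.

2.059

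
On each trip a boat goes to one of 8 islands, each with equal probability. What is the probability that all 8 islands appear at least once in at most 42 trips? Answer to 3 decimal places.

Let A_i be the event that island i is missing after 42 trips. By inclusion–exclusion on the A_i,
P(all seen) = Σ_{j=0}^{8} (-1)^j C(8,j)((8-j)/8)^42
= 1.0000 - 0.0293 + 0.0002 - 0.0000 + 0.0000 - 0.0000 + 0.0000 - 0.0000 + 0.0000
= 0.9708.

0.971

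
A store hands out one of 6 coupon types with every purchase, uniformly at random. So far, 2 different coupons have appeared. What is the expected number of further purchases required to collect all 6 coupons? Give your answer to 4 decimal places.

12.5000

From k distinct to k+1 distinct takes on average 6/(6-k) purchases.
Sum over k = 2,...,5: E = 6/4 + 6/3 + 6/2 + 6/1 = 12.50000.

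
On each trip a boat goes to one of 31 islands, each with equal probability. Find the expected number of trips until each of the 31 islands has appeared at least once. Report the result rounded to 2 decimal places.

After k distinct islands have appeared, the next trip gives a new one with probability (31-k)/31, so the expected wait for the (k+1)-th is 31/(31-k).
E[T] = 31/31 + 31/30 + 31/29 + ... + 31/2 + 31/1 = 31·H_{31}.
H_{31} = 4.027, so E[T] = 124.845.

124.84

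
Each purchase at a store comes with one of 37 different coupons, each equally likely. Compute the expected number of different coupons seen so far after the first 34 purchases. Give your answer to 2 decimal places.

For each coupon, P(seen in 34 purchases) = 1 - (36/37)^34 = 0.606.
By linearity of expectation, E[distinct seen] = 37·(1 - (36/37)^34) = 22.424.

22.42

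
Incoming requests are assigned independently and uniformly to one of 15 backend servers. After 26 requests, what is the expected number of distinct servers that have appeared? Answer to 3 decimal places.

For each server, P(seen in 26 requests) = 1 - (14/15)^26 = 0.8337.
By linearity of expectation, E[distinct seen] = 15·(1 - (14/15)^26) = 12.5051.

12.505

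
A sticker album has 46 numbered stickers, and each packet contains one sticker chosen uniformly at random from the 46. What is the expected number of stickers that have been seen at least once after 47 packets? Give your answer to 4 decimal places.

For each sticker, P(seen in 47 packets) = 1 - (45/46)^47 = 0.64407.
By linearity of expectation, E[distinct seen] = 46·(1 - (45/46)^47) = 29.62701.

29.6270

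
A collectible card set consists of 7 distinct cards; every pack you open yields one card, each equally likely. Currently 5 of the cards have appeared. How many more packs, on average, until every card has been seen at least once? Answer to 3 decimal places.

The wait to go from k to k+1 distinct cards is geometric with mean 7/(7-k).
Sum over k = 5,...,6: E = 7/2 + 7/1 = 10.5000.

10.500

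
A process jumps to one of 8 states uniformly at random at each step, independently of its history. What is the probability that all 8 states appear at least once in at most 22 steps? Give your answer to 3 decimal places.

Let A_i be the event that state i is missing after 22 steps. By inclusion–exclusion on the A_i,
P(all seen) = Σ_{j=0}^{8} (-1)^j C(8,j)((8-j)/8)^22
= 1.0000 - 0.4239 + 0.0499 - 0.0018 + 0.0000 - 0.0000 + 0.0000 - 0.0000 + 0.0000
= 0.6243.

0.624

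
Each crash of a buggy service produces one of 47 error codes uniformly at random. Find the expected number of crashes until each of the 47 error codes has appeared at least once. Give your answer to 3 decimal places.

208.584

After k distinct error codes have appeared, the next crash gives a new one with probability (47-k)/47, so the expected wait for the (k+1)-th is 47/(47-k).
E[T] = 47/47 + 47/46 + 47/45 + ... + 47/2 + 47/1 = 47·H_{47}.
H_{47} = 4.4380, so E[T] = 208.5843.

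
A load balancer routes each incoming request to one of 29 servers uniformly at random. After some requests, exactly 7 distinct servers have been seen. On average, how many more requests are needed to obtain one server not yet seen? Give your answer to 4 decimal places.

1.3182

Each request yields a new server with probability (29-7)/29 = 22/29, so the wait is geometric with mean 29/22.
E = 29/22 = 1.31818.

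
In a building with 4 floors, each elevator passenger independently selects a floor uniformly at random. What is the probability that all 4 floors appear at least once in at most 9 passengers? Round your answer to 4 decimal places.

0.7114

By inclusion–exclusion over which floors are missing,
P(all seen) = Σ_{j=0}^{4} (-1)^j C(4,j)((4-j)/4)^9
= 1.00000 - 0.30034 + 0.01172 - 0.00002 + 0.00000
= 0.71136.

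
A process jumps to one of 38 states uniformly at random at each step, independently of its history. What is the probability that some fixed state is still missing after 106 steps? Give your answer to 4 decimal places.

On each step the fixed state fails to appear with probability 37/38.
P(still missing after 106) = (37/38)^106 = 0.05920.

0.0592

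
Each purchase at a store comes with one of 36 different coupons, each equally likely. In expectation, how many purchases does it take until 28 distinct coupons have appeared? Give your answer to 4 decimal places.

Going from k to k+1 distinct takes a geometric number of purchases with mean 36/(36-k).
Sum over k = 0,...,27: E = 36/36 + 36/35 + 36/34 + ... + 36/10 + 36/9 = 52.44127.

52.4413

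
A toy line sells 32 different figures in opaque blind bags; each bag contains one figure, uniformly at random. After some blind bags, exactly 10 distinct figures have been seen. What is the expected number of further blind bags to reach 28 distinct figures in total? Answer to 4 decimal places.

With k distinct figures already seen, the next new one takes an expected 32/(32-k) blind bags.
Sum over k = 10,...,27: E = 32/22 + 32/21 + 32/20 + ... + 32/6 + 32/5 = 51.43936.

51.4394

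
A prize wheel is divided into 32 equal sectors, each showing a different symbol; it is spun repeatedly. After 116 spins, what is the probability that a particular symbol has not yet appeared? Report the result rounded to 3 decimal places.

On each spin the fixed symbol fails to appear with probability 31/32.
P(still missing after 116) = (31/32)^116 = 0.0252.

0.025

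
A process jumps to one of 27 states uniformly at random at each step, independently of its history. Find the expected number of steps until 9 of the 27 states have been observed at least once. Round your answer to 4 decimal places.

10.7014

With k distinct states already seen, the next new one arrives after an expected 27/(27-k) steps.
Sum over k = 0,...,8: E = 27/27 + 27/26 + 27/25 + ... + 27/20 + 27/19 = 10.70141.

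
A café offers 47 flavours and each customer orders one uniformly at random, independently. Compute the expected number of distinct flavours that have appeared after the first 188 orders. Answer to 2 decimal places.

For each flavour, P(seen in 188 orders) = 1 - (46/47)^188 = 0.982.
By linearity of expectation, E[distinct seen] = 47·(1 - (46/47)^188) = 46.176.

46.18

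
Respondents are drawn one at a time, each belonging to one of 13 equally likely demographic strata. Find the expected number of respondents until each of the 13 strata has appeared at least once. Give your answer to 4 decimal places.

41.3417

After k distinct strata have appeared, the next respondent gives a new one with probability (13-k)/13, so the expected wait for the (k+1)-th is 13/(13-k).
E[T] = 13/13 + 13/12 + 13/11 + ... + 13/2 + 13/1 = 13·H_{13}.
H_{13} = 3.18013, so E[T] = 41.34174.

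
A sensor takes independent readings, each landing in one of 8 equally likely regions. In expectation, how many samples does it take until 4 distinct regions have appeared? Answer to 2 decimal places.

5.08

With k distinct regions already seen, the next new one arrives after an expected 8/(8-k) samples.
Sum over k = 0,...,3: E = 8/8 + 8/7 + 8/6 + 8/5 = 5.076.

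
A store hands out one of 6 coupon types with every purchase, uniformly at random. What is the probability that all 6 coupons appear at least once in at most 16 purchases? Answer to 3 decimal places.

0.698

By inclusion–exclusion over which coupons are missing,
P(all seen) = Σ_{j=0}^{6} (-1)^j C(6,j)((6-j)/6)^16
= 1.0000 - 0.3245 + 0.0228 - 0.0003 + 0.0000 - 0.0000 + 0.0000
= 0.6980.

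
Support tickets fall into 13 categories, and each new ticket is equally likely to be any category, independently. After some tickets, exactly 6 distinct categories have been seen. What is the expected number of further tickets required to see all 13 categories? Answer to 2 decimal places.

33.71

From k distinct to k+1 distinct takes on average 13/(13-k) tickets.
Sum over k = 6,...,12: E = 13/7 + 13/6 + 13/5 + ... + 13/2 + 13/1 = 33.707.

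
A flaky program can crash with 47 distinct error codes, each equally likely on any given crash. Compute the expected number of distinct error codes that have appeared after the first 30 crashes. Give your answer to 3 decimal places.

For each error code, P(seen in 30 crashes) = 1 - (46/47)^30 = 0.4754.
By linearity of expectation, E[distinct seen] = 47·(1 - (46/47)^30) = 22.3455.

22.345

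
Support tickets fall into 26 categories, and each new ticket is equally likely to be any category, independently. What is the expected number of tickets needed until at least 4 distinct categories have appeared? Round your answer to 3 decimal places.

4.254

Going from k to k+1 distinct takes a geometric number of tickets with mean 26/(26-k).
Sum over k = 0,...,3: E = 26/26 + 26/25 + 26/24 + 26/23 = 4.2538.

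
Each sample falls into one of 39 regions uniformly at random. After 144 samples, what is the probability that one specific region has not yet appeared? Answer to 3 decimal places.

Each sample misses the fixed region with probability (39-1)/39 = 38/39, independently.
P(still missing after 144) = (38/39)^144 = 0.0237.

0.024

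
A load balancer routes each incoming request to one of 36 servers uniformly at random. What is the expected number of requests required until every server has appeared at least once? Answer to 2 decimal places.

150.28

After k distinct servers have appeared, the next request gives a new one with probability (36-k)/36, so the expected wait for the (k+1)-th is 36/(36-k).
E[T] = 36/36 + 36/35 + 36/34 + ... + 36/2 + 36/1 = 36·H_{36}.
H_{36} = 4.175, so E[T] = 150.284.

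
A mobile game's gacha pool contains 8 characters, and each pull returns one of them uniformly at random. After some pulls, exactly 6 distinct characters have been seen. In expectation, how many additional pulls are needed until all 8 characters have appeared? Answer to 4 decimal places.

The wait to go from k to k+1 distinct characters is geometric with mean 8/(8-k).
Sum over k = 6,...,7: E = 8/2 + 8/1 = 12.00000.

12.0000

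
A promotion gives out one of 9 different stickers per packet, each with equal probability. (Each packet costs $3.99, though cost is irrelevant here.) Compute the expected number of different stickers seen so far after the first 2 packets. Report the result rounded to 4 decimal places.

1.8889

For each sticker, P(seen in 2 packets) = 1 - (8/9)^2 = 0.20988.
By linearity of expectation, E[distinct seen] = 9·(1 - (8/9)^2) = 1.88889.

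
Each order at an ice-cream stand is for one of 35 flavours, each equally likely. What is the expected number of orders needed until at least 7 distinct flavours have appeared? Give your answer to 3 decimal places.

Going from k to k+1 distinct takes a geometric number of orders with mean 35/(35-k).
Sum over k = 0,...,6: E = 35/35 + 35/34 + 35/33 + ... + 35/30 + 35/29 = 7.6864.

7.686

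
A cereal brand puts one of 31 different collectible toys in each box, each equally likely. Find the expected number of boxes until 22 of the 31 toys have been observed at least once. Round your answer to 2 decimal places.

Going from k to k+1 distinct takes a geometric number of boxes with mean 31/(31-k).
Sum over k = 0,...,21: E = 31/31 + 31/30 + 31/29 + ... + 31/11 + 31/10 = 37.147.

37.15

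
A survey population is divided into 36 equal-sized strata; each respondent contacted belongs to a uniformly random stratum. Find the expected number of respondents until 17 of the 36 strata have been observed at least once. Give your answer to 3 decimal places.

Going from k to k+1 distinct takes a geometric number of respondents with mean 36/(36-k).
Sum over k = 0,...,16: E = 36/36 + 36/35 + 36/34 + ... + 36/21 + 36/20 = 22.5655.

22.566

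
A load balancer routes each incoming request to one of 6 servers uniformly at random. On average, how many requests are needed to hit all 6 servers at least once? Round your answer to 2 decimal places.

Split into phases: going from k distinct to k+1 distinct takes on average 6/(6-k) requests.
E[T] = 6/6 + 6/5 + 6/4 + 6/3 + 6/2 + 6/1 = 6·H_{6}.
H_{6} = 2.450, so E[T] = 14.700.

14.70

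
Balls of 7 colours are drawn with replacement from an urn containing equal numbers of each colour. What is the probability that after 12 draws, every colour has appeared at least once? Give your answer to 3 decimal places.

0.228

By inclusion–exclusion over which colours are missing,
P(all seen) = Σ_{j=0}^{7} (-1)^j C(7,j)((7-j)/7)^12
= 1.0000 - 1.1009 + 0.3704 - 0.0424 + 0.0013 - 0.0000 + 0.0000 - 0.0000
= 0.2285.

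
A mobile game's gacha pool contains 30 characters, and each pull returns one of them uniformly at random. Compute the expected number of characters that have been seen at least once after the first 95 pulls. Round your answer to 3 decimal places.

For each character, P(seen in 95 pulls) = 1 - (29/30)^95 = 0.9601.
By linearity of expectation, E[distinct seen] = 30·(1 - (29/30)^95) = 28.8021.

28.802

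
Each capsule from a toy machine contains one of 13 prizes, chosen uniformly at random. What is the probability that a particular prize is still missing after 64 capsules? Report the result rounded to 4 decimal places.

Each capsule misses the fixed prize with probability (13-1)/13 = 12/13, independently.
P(still missing after 64) = (12/13)^64 = 0.00596.

0.0060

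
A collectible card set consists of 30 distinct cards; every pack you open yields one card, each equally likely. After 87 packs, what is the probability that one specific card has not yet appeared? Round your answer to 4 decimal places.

Each pack misses the fixed card with probability (30-1)/30 = 29/30, independently.
P(still missing after 87) = (29/30)^87 = 0.05237.

0.0524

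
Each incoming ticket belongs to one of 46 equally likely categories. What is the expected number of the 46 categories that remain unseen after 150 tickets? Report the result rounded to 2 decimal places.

For each category, P(unseen after 150) = (45/46)^150 = 0.037.
By linearity of expectation, E[unseen] = 46·(45/46)^150 = 1.702.

1.70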